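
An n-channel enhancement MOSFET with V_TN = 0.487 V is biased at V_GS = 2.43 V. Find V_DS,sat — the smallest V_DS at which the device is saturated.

V_DS,sat = 1.94 V

The boundary between triode and saturation is V_DS = V_GS − V_TN = V_ov.
V_ov = 2.43 − 0.487 = 1.94 V.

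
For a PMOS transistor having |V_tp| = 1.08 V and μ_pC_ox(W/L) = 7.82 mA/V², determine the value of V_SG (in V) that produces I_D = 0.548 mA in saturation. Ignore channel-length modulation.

V_SG = 1.45 V

In saturation I_D = ½ k_p (V_SG − |V_tp|)², so V_SG − |V_tp| = √(2 I_D / k_p) = √(2 × 0.548 / 7.82) = 0.374 V.
V_SG = 1.08 + 0.374 = 1.45 V.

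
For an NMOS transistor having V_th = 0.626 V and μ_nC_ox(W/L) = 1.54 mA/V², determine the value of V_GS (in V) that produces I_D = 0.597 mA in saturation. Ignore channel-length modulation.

V_GS = 1.51 V

In saturation I_D = ½ k_n (V_GS − V_th)², so V_GS − V_th = √(2 I_D / k_n) = √(2 × 0.597 / 1.54) = 0.881 V.
V_GS = 0.626 + 0.881 = 1.51 V.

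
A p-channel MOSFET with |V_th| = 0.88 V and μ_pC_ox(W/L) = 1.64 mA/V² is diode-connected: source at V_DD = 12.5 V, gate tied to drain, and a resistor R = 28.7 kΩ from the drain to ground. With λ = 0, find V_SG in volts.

With gate tied to drain, V_SG = V_SD ≥ V_SG − |V_th|, so the device is in saturation.
KCL at the drain: ½ k_p (V_SG − |V_th|)² = (V_DD − V_SG)/R.
Let x = V_SG − 0.88. Then 23.5 x² + x − 11.62 = 0, giving x = 0.682 V (positive root), so V_SG = 1.56 V.
I_D = (V_DD − V_SG)/R = (12.5 − 1.56) / 28.7 = 0.381 mA.

V_SG = 1.56 V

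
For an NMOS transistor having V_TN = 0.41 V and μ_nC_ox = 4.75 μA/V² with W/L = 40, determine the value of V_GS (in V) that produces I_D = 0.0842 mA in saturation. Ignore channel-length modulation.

V_GS = 1.35 V

k_n = μ_nC_ox · (W/L) = 0.19 mA/V².
In saturation I_D = ½ k_n (V_GS − V_TN)², so V_GS − V_TN = √(2 I_D / k_n) = √(2 × 0.0842 / 0.19) = 0.941 V.
V_GS = 0.41 + 0.941 = 1.35 V.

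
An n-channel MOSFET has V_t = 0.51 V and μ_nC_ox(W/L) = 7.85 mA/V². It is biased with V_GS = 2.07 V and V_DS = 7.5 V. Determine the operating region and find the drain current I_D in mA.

V_ov = V_GS − V_t = 2.07 − 0.51 = 1.56 V.
Since V_DS = 7.5 V ≥ V_ov = 1.56 V, the device is in saturation.
I_D = ½ k_n V_ov² = 0.5 × 7.85 × 1.56² = 9.55 mA.

Saturation; I_D = 9.55 mA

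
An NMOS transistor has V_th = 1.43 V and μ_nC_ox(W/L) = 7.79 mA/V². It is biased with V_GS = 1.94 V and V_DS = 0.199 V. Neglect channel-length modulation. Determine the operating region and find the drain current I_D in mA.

V_ov = V_GS − V_th = 1.94 − 1.43 = 0.51 V.
Since V_DS = 0.199 V < V_ov = 0.51 V, the device is in the triode region.
I_D = k_n [V_ov · V_DS − ½ V_DS²] = 7.79 × [0.51 × 0.199 − 0.5 × 0.199²] = 0.636 mA.

Triode; I_D = 0.636 mA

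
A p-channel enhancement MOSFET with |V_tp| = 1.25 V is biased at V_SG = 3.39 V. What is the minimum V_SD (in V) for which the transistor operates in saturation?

The boundary between triode and saturation is V_SD = V_SG − |V_tp| = V_ov.
V_ov = 3.39 − 1.25 = 2.14 V.

V_SD,sat = 2.14 V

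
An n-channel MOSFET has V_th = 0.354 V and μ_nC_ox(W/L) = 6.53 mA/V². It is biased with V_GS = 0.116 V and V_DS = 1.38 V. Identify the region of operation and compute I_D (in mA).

V_GS = 0.116 V < V_th = 0.354 V, so the transistor is in cutoff.

Cutoff; I_D = 0 mA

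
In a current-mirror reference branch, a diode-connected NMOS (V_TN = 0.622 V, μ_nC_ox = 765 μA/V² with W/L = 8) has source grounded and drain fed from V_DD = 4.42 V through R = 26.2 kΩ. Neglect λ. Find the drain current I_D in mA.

With gate tied to drain, V_GS = V_DS ≥ V_GS − V_TN, so the device is in saturation.
k_n = μ_nC_ox · (W/L) = 6.12 mA/V².
KCL at the drain: ½ k_n (V_GS − V_TN)² = (V_DD − V_GS)/R.
Let x = V_GS − 0.622. Then 80.2 x² + x − 3.798 = 0, giving x = 0.212 V (positive root), so V_GS = 0.834 V.
I_D = (V_DD − V_GS)/R = (4.42 − 0.834) / 26.2 = 0.137 mA.

I_D = 0.137 mA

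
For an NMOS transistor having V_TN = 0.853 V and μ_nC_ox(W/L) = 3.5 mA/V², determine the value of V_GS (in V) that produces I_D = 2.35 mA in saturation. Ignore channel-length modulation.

In saturation I_D = ½ k_n (V_GS − V_TN)², so V_GS − V_TN = √(2 I_D / k_n) = √(2 × 2.35 / 3.5) = 1.16 V.
V_GS = 0.853 + 1.16 = 2.01 V.

V_GS = 2.01 V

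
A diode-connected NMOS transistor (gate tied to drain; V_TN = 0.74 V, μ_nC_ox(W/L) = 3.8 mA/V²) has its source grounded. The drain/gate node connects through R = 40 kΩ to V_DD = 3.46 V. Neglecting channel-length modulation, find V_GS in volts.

With gate tied to drain, V_GS = V_DS ≥ V_GS − V_TN, so the device is in saturation.
KCL at the drain: ½ k_n (V_GS − V_TN)² = (V_DD − V_GS)/R.
Let x = V_GS − 0.74. Then 76 x² + x − 2.72 = 0, giving x = 0.183 V (positive root), so V_GS = 0.923 V.
I_D = (V_DD − V_GS)/R = (3.46 − 0.923) / 40 = 0.0634 mA.

V_GS = 0.923 V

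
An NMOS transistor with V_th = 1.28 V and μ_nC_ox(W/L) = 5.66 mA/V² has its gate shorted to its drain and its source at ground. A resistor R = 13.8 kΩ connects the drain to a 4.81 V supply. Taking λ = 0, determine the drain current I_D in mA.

With gate tied to drain, V_GS = V_DS ≥ V_GS − V_th, so the device is in saturation.
KCL at the drain: ½ k_n (V_GS − V_th)² = (V_DD − V_GS)/R.
Let x = V_GS − 1.28. Then 39.1 x² + x − 3.53 = 0, giving x = 0.288 V (positive root), so V_GS = 1.57 V.
I_D = (V_DD − V_GS)/R = (4.81 − 1.57) / 13.8 = 0.235 mA.

I_D = 0.235 mA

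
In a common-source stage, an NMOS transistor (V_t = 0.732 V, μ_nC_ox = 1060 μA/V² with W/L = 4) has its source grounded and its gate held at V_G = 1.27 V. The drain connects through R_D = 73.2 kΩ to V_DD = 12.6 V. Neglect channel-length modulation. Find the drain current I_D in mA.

V_GS = V_G = 1.27 V, so V_ov = 1.27 − 0.732 = 0.538 V.
k_n = μ_nC_ox · (W/L) = 4.24 mA/V².
Assume saturation: I_D = ½ k_n V_ov² = 0.5 × 4.24 × 0.538² = 0.614 mA, giving V_DS = V_DD − I_D R_D = 12.6 − 0.614 × 73.2 = -32.3 V.
But -32.3 V < V_ov = 0.538 V, so the device is actually in triode.
In triode I_D = k_n[V_ov V_DS − ½ V_DS²] and I_D = (V_DD − V_DS)/R_D. Equating: 155 V_DS² − 168 V_DS + 12.6 = 0, giving V_DS = 0.0811 V (the root below V_ov).
I_D = (12.6 − 0.0811) / 73.2 = 0.171 mA.

I_D = 0.171 mA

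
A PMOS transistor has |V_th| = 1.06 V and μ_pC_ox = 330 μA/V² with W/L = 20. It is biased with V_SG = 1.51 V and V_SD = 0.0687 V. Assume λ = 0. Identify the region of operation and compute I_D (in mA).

Triode; I_D = 0.188 mA

k_p = μ_pC_ox · (W/L) = 6.6 mA/V².
V_ov = V_SG − |V_th| = 1.51 − 1.06 = 0.45 V.
Since V_SD = 0.0687 V < V_ov = 0.45 V, the device is in the triode region.
I_D = k_p [V_ov · V_SD − ½ V_SD²] = 6.6 × [0.45 × 0.0687 − 0.5 × 0.0687²] = 0.188 mA.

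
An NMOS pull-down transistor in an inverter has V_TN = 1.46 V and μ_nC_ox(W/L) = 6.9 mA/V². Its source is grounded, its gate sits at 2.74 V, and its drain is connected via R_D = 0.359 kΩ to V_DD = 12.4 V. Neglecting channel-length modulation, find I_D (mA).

I_D = 5.65 mA

V_GS = V_G = 2.74 V, so V_ov = 2.74 − 1.46 = 1.28 V.
Assume saturation: I_D = ½ k_n V_ov² = 0.5 × 6.9 × 1.28² = 5.65 mA, giving V_DS = V_DD − I_D R_D = 12.4 − 5.65 × 0.359 = 10.4 V.
V_DS = 10.4 V ≥ V_ov = 1.28 V, confirming saturation.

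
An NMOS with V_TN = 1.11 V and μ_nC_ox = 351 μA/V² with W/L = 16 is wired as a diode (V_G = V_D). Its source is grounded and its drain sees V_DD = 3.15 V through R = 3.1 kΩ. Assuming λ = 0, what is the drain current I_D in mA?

I_D = 0.519 mA

With gate tied to drain, V_GS = V_DS ≥ V_GS − V_TN, so the device is in saturation.
k_n = μ_nC_ox · (W/L) = 5.616 mA/V².
KCL at the drain: ½ k_n (V_GS − V_TN)² = (V_DD − V_GS)/R.
Let x = V_GS − 1.11. Then 8.7 x² + x − 2.04 = 0, giving x = 0.43 V (positive root), so V_GS = 1.54 V.
I_D = (V_DD − V_GS)/R = (3.15 − 1.54) / 3.1 = 0.519 mA.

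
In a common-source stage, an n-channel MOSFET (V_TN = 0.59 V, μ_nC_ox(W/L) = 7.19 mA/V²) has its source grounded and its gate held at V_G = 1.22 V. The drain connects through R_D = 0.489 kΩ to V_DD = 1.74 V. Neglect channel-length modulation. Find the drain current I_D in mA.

V_GS = V_G = 1.22 V, so V_ov = 1.22 − 0.59 = 0.63 V.
Assume saturation: I_D = ½ k_n V_ov² = 0.5 × 7.19 × 0.63² = 1.43 mA, giving V_DS = V_DD − I_D R_D = 1.74 − 1.43 × 0.489 = 1.04 V.
V_DS = 1.04 V ≥ V_ov = 0.63 V, confirming saturation.

I_D = 1.43 mA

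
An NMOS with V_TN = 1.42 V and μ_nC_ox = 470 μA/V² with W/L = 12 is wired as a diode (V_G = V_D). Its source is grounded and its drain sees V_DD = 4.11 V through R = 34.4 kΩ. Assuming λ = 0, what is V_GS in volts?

V_GS = 1.58 V

With gate tied to drain, V_GS = V_DS ≥ V_GS − V_TN, so the device is in saturation.
k_n = μ_nC_ox · (W/L) = 5.64 mA/V².
KCL at the drain: ½ k_n (V_GS − V_TN)² = (V_DD − V_GS)/R.
Let x = V_GS − 1.42. Then 97 x² + x − 2.69 = 0, giving x = 0.161 V (positive root), so V_GS = 1.58 V.
I_D = (V_DD − V_GS)/R = (4.11 − 1.58) / 34.4 = 0.0735 mA.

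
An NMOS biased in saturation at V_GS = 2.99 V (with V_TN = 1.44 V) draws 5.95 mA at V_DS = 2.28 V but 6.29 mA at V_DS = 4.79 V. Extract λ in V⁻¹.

With V_GS fixed, I_D ∝ (1 + λ V_DS) in saturation, so I_D2/I_D1 = (1 + λ V_DS2)/(1 + λ V_DS1).
6.29/5.95 = 1.057 = (1 + 4.79 λ)/(1 + 2.28 λ).
Solving: λ (I_D1 V_DS2 − I_D2 V_DS1) = I_D2 − I_D1, so λ = (6.29 − 5.95) / (5.95 × 4.79 − 6.29 × 2.28) = 0.34 / 14.2 = 0.024 V⁻¹.

λ = 0.0240 V⁻¹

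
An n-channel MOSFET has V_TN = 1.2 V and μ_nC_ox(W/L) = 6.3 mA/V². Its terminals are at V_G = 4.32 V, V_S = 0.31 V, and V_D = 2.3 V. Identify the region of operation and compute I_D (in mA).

V_GS = V_G − V_S = 4.32 − 0.31 = 4.01 V; V_DS = V_D − V_S = 2.3 − 0.31 = 1.99 V.
V_ov = V_GS − V_TN = 4.01 − 1.2 = 2.81 V.
Since V_DS = 1.99 V < V_ov = 2.81 V, the device is in the triode region.
I_D = k_n [V_ov · V_DS − ½ V_DS²] = 6.3 × [2.81 × 1.99 − 0.5 × 1.99²] = 22.8 mA.

Triode; I_D = 22.8 mA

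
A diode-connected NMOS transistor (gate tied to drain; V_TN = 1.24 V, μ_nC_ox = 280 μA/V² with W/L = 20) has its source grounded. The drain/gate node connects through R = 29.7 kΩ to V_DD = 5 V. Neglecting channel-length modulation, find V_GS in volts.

With gate tied to drain, V_GS = V_DS ≥ V_GS − V_TN, so the device is in saturation.
k_n = μ_nC_ox · (W/L) = 5.6 mA/V².
KCL at the drain: ½ k_n (V_GS − V_TN)² = (V_DD − V_GS)/R.
Let x = V_GS − 1.24. Then 83.2 x² + x − 3.76 = 0, giving x = 0.207 V (positive root), so V_GS = 1.45 V.
I_D = (V_DD − V_GS)/R = (5 − 1.45) / 29.7 = 0.12 mA.

V_GS = 1.45 V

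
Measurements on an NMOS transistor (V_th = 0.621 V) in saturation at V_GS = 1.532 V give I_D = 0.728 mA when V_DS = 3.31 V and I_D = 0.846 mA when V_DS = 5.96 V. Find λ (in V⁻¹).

With V_GS fixed, I_D ∝ (1 + λ V_DS) in saturation, so I_D2/I_D1 = (1 + λ V_DS2)/(1 + λ V_DS1).
0.846/0.728 = 1.162 = (1 + 5.96 λ)/(1 + 3.31 λ).
Solving: λ (I_D1 V_DS2 − I_D2 V_DS1) = I_D2 − I_D1, so λ = (0.846 − 0.728) / (0.728 × 5.96 − 0.846 × 3.31) = 0.118 / 1.54 = 0.0767 V⁻¹.

λ = 0.0767 V⁻¹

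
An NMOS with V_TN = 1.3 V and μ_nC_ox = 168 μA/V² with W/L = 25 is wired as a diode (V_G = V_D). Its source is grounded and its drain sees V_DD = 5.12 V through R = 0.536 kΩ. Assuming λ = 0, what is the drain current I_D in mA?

With gate tied to drain, V_GS = V_DS ≥ V_GS − V_TN, so the device is in saturation.
k_n = μ_nC_ox · (W/L) = 4.2 mA/V².
KCL at the drain: ½ k_n (V_GS − V_TN)² = (V_DD − V_GS)/R.
Let x = V_GS − 1.3. Then 1.13 x² + x − 3.82 = 0, giving x = 1.45 V (positive root), so V_GS = 2.75 V.
I_D = (V_DD − V_GS)/R = (5.12 − 2.75) / 0.536 = 4.42 mA.

I_D = 4.42 mA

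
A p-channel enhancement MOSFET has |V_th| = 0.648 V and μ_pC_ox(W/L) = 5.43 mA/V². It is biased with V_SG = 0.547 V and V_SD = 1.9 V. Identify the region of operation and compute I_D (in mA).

Cutoff; I_D = 0 mA

V_SG = 0.547 V < |V_th| = 0.648 V, so the transistor is in cutoff.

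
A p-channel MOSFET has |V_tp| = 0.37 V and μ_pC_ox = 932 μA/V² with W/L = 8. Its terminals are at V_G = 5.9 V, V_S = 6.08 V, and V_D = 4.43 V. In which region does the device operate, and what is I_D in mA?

V_SG = V_S − V_G = 6.08 − 5.9 = 0.18 V; V_SD = V_S − V_D = 6.08 − 4.43 = 1.65 V.
V_SG = 0.18 V < |V_tp| = 0.37 V, so the transistor is in cutoff.

Cutoff; I_D = 0 mA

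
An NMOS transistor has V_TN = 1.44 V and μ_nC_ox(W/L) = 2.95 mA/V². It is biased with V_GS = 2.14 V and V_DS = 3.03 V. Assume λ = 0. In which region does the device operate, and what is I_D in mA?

Saturation; I_D = 0.723 mA

V_ov = V_GS − V_TN = 2.14 − 1.44 = 0.7 V.
Since V_DS = 3.03 V ≥ V_ov = 0.7 V, the device is in saturation.
I_D = ½ k_n V_ov² = 0.5 × 2.95 × 0.7² = 0.723 mA.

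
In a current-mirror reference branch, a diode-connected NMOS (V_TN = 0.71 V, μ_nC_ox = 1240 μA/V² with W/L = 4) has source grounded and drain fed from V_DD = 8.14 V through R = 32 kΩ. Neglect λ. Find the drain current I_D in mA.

I_D = 0.223 mA

With gate tied to drain, V_GS = V_DS ≥ V_GS − V_TN, so the device is in saturation.
k_n = μ_nC_ox · (W/L) = 4.96 mA/V².
KCL at the drain: ½ k_n (V_GS − V_TN)² = (V_DD − V_GS)/R.
Let x = V_GS − 0.71. Then 79.4 x² + x − 7.43 = 0, giving x = 0.3 V (positive root), so V_GS = 1.01 V.
I_D = (V_DD − V_GS)/R = (8.14 − 1.01) / 32 = 0.223 mA.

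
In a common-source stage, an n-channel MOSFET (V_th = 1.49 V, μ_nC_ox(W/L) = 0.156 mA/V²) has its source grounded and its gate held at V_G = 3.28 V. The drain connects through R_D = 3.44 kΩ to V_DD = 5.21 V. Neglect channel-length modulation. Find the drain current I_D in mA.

V_GS = V_G = 3.28 V, so V_ov = 3.28 − 1.49 = 1.79 V.
Assume saturation: I_D = ½ k_n V_ov² = 0.5 × 0.156 × 1.79² = 0.25 mA, giving V_DS = V_DD − I_D R_D = 5.21 − 0.25 × 3.44 = 4.35 V.
V_DS = 4.35 V ≥ V_ov = 1.79 V, confirming saturation.

I_D = 0.250 mA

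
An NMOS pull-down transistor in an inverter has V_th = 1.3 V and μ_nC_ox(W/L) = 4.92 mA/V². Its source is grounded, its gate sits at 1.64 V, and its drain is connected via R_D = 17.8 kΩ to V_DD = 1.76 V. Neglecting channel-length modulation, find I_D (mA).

I_D = 0.0953 mA

V_GS = V_G = 1.64 V, so V_ov = 1.64 − 1.3 = 0.34 V.
Assume saturation: I_D = ½ k_n V_ov² = 0.5 × 4.92 × 0.34² = 0.284 mA, giving V_DS = V_DD − I_D R_D = 1.76 − 0.284 × 17.8 = -3.3 V.
But -3.3 V < V_ov = 0.34 V, so the device is actually in triode.
In triode I_D = k_n[V_ov V_DS − ½ V_DS²] and I_D = (V_DD − V_DS)/R_D. Equating: 43.8 V_DS² − 30.78 V_DS + 1.76 = 0, giving V_DS = 0.0628 V (the root below V_ov).
I_D = (1.76 − 0.0628) / 17.8 = 0.0953 mA.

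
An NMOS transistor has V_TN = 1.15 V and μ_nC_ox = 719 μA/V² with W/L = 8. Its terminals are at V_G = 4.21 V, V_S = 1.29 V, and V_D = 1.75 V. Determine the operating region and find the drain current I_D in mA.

Triode; I_D = 4.07 mA

V_GS = V_G − V_S = 4.21 − 1.29 = 2.92 V; V_DS = V_D − V_S = 1.75 − 1.29 = 0.46 V.
k_n = μ_nC_ox · (W/L) = 5.752 mA/V².
V_ov = V_GS − V_TN = 2.92 − 1.15 = 1.77 V.
Since V_DS = 0.46 V < V_ov = 1.77 V, the device is in the triode region.
I_D = k_n [V_ov · V_DS − ½ V_DS²] = 5.752 × [1.77 × 0.46 − 0.5 × 0.46²] = 4.07 mA.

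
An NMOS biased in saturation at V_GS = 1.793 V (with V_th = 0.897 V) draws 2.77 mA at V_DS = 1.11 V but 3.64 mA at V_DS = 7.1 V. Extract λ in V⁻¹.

λ = 0.0557 V⁻¹

With V_GS fixed, I_D ∝ (1 + λ V_DS) in saturation, so I_D2/I_D1 = (1 + λ V_DS2)/(1 + λ V_DS1).
3.64/2.77 = 1.314 = (1 + 7.1 λ)/(1 + 1.11 λ).
Solving: λ (I_D1 V_DS2 − I_D2 V_DS1) = I_D2 − I_D1, so λ = (3.64 − 2.77) / (2.77 × 7.1 − 3.64 × 1.11) = 0.87 / 15.6 = 0.0557 V⁻¹.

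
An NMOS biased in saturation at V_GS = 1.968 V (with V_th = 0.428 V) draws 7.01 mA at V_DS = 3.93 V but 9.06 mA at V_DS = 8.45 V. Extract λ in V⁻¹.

λ = 0.0868 V⁻¹

With V_GS fixed, I_D ∝ (1 + λ V_DS) in saturation, so I_D2/I_D1 = (1 + λ V_DS2)/(1 + λ V_DS1).
9.06/7.01 = 1.292 = (1 + 8.45 λ)/(1 + 3.93 λ).
Solving: λ (I_D1 V_DS2 − I_D2 V_DS1) = I_D2 − I_D1, so λ = (9.06 − 7.01) / (7.01 × 8.45 − 9.06 × 3.93) = 2.05 / 23.6 = 0.0868 V⁻¹.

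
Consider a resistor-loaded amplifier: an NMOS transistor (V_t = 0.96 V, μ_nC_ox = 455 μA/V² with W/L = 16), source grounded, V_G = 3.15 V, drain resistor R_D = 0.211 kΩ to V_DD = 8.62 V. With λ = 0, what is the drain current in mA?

V_GS = V_G = 3.15 V, so V_ov = 3.15 − 0.96 = 2.19 V.
k_n = μ_nC_ox · (W/L) = 7.28 mA/V².
Assume saturation: I_D = ½ k_n V_ov² = 0.5 × 7.28 × 2.19² = 17.5 mA, giving V_DS = V_DD − I_D R_D = 8.62 − 17.5 × 0.211 = 4.94 V.
V_DS = 4.94 V ≥ V_ov = 2.19 V, confirming saturation.

I_D = 17.5 mA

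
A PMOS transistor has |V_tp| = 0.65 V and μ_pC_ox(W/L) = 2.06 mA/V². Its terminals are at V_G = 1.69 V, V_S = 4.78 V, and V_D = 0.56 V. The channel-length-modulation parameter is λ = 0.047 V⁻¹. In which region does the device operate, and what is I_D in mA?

Saturation; I_D = 7.35 mA

V_SG = V_S − V_G = 4.78 − 1.69 = 3.09 V; V_SD = V_S − V_D = 4.78 − 0.56 = 4.22 V.
V_ov = V_SG − |V_tp| = 3.09 − 0.65 = 2.44 V.
Since V_SD = 4.22 V ≥ V_ov = 2.44 V, the device is in saturation.
I_D = ½ k_p V_ov² (1 + λ V_SD) = 0.5 × 2.06 × 2.44² × (1 + 0.047 × 4.22) = 7.35 mA.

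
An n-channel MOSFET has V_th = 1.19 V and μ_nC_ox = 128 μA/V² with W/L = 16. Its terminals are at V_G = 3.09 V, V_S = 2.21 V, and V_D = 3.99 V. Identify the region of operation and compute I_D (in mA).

V_GS = V_G − V_S = 3.09 − 2.21 = 0.88 V; V_DS = V_D − V_S = 3.99 − 2.21 = 1.78 V.
V_GS = 0.88 V < V_th = 1.19 V, so the transistor is in cutoff.

Cutoff; I_D = 0 mA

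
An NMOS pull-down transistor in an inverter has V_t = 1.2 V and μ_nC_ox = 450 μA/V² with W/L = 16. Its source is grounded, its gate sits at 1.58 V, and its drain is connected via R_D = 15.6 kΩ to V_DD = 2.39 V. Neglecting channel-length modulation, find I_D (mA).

I_D = 0.149 mA

V_GS = V_G = 1.58 V, so V_ov = 1.58 − 1.2 = 0.38 V.
k_n = μ_nC_ox · (W/L) = 7.2 mA/V².
Assume saturation: I_D = ½ k_n V_ov² = 0.5 × 7.2 × 0.38² = 0.52 mA, giving V_DS = V_DD − I_D R_D = 2.39 − 0.52 × 15.6 = -5.72 V.
But -5.72 V < V_ov = 0.38 V, so the device is actually in triode.
In triode I_D = k_n[V_ov V_DS − ½ V_DS²] and I_D = (V_DD − V_DS)/R_D. Equating: 56.2 V_DS² − 43.68 V_DS + 2.39 = 0, giving V_DS = 0.0592 V (the root below V_ov).
I_D = (2.39 − 0.0592) / 15.6 = 0.149 mA.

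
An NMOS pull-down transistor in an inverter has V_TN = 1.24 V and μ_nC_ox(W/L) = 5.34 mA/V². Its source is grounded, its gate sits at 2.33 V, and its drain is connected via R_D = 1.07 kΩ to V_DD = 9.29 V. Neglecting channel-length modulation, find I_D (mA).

I_D = 3.17 mA

V_GS = V_G = 2.33 V, so V_ov = 2.33 − 1.24 = 1.09 V.
Assume saturation: I_D = ½ k_n V_ov² = 0.5 × 5.34 × 1.09² = 3.17 mA, giving V_DS = V_DD − I_D R_D = 9.29 − 3.17 × 1.07 = 5.9 V.
V_DS = 5.9 V ≥ V_ov = 1.09 V, confirming saturation.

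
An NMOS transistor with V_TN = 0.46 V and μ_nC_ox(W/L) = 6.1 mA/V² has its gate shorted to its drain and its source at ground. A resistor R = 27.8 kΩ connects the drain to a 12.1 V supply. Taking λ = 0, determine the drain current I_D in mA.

With gate tied to drain, V_GS = V_DS ≥ V_GS − V_TN, so the device is in saturation.
KCL at the drain: ½ k_n (V_GS − V_TN)² = (V_DD − V_GS)/R.
Let x = V_GS − 0.46. Then 84.8 x² + x − 11.64 = 0, giving x = 0.365 V (positive root), so V_GS = 0.825 V.
I_D = (V_DD − V_GS)/R = (12.1 − 0.825) / 27.8 = 0.406 mA.

I_D = 0.406 mA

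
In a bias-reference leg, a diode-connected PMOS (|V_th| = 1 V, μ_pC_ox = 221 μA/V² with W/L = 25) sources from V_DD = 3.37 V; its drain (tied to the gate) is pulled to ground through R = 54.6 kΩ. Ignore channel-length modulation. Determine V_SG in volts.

V_SG = 1.12 V

With gate tied to drain, V_SG = V_SD ≥ V_SG − |V_th|, so the device is in saturation.
k_p = μ_pC_ox · (W/L) = 5.525 mA/V².
KCL at the drain: ½ k_p (V_SG − |V_th|)² = (V_DD − V_SG)/R.
Let x = V_SG − 1. Then 151 x² + x − 2.37 = 0, giving x = 0.122 V (positive root), so V_SG = 1.12 V.
I_D = (V_DD − V_SG)/R = (3.37 − 1.12) / 54.6 = 0.0412 mA.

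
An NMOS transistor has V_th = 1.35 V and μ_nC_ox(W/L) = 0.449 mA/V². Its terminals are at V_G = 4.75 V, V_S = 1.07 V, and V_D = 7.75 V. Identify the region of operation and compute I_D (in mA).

Saturation; I_D = 1.22 mA

V_GS = V_G − V_S = 4.75 − 1.07 = 3.68 V; V_DS = V_D − V_S = 7.75 − 1.07 = 6.68 V.
V_ov = V_GS − V_th = 3.68 − 1.35 = 2.33 V.
Since V_DS = 6.68 V ≥ V_ov = 2.33 V, the device is in saturation.
I_D = ½ k_n V_ov² = 0.5 × 0.449 × 2.33² = 1.22 mA.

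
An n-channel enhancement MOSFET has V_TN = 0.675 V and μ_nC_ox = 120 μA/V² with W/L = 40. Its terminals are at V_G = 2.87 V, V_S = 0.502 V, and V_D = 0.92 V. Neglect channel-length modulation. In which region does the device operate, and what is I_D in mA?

V_GS = V_G − V_S = 2.87 − 0.502 = 2.37 V; V_DS = V_D − V_S = 0.92 − 0.502 = 0.418 V.
k_n = μ_nC_ox · (W/L) = 4.8 mA/V².
V_ov = V_GS − V_TN = 2.37 − 0.675 = 1.69 V.
Since V_DS = 0.418 V < V_ov = 1.69 V, the device is in the triode region.
I_D = k_n [V_ov · V_DS − ½ V_DS²] = 4.8 × [1.69 × 0.418 − 0.5 × 0.418²] = 2.98 mA.

Triode; I_D = 2.98 mA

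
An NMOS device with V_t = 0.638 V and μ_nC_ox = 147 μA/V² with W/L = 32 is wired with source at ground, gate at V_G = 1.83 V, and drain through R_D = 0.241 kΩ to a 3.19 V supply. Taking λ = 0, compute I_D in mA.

V_GS = V_G = 1.83 V, so V_ov = 1.83 − 0.638 = 1.19 V.
k_n = μ_nC_ox · (W/L) = 4.704 mA/V².
Assume saturation: I_D = ½ k_n V_ov² = 0.5 × 4.704 × 1.19² = 3.34 mA, giving V_DS = V_DD − I_D R_D = 3.19 − 3.34 × 0.241 = 2.38 V.
V_DS = 2.38 V ≥ V_ov = 1.19 V, confirming saturation.

I_D = 3.34 mA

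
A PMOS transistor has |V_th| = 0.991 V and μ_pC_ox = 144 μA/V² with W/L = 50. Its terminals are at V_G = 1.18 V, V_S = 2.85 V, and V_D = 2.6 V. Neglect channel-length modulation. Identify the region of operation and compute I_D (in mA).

V_SG = V_S − V_G = 2.85 − 1.18 = 1.67 V; V_SD = V_S − V_D = 2.85 − 2.6 = 0.25 V.
k_p = μ_pC_ox · (W/L) = 7.2 mA/V².
V_ov = V_SG − |V_th| = 1.67 − 0.991 = 0.679 V.
Since V_SD = 0.25 V < V_ov = 0.679 V, the device is in the triode region.
I_D = k_p [V_ov · V_SD − ½ V_SD²] = 7.2 × [0.679 × 0.25 − 0.5 × 0.25²] = 0.997 mA.

Triode; I_D = 0.997 mA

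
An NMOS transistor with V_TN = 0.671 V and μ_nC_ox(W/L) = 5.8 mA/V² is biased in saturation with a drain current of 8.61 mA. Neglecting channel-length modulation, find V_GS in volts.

In saturation I_D = ½ k_n (V_GS − V_TN)², so V_GS − V_TN = √(2 I_D / k_n) = √(2 × 8.61 / 5.8) = 1.72 V.
V_GS = 0.671 + 1.72 = 2.39 V.

V_GS = 2.39 V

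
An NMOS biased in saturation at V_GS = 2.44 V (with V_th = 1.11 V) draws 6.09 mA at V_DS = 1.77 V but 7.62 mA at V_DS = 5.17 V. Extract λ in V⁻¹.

With V_GS fixed, I_D ∝ (1 + λ V_DS) in saturation, so I_D2/I_D1 = (1 + λ V_DS2)/(1 + λ V_DS1).
7.62/6.09 = 1.251 = (1 + 5.17 λ)/(1 + 1.77 λ).
Solving: λ (I_D1 V_DS2 − I_D2 V_DS1) = I_D2 − I_D1, so λ = (7.62 − 6.09) / (6.09 × 5.17 − 7.62 × 1.77) = 1.53 / 18 = 0.085 V⁻¹.

λ = 0.0850 V⁻¹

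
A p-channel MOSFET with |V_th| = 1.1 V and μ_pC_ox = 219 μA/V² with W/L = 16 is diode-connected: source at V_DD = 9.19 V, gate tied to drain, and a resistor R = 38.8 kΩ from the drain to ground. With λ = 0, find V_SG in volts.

With gate tied to drain, V_SG = V_SD ≥ V_SG − |V_th|, so the device is in saturation.
k_p = μ_pC_ox · (W/L) = 3.504 mA/V².
KCL at the drain: ½ k_p (V_SG − |V_th|)² = (V_DD − V_SG)/R.
Let x = V_SG − 1.1. Then 68 x² + x − 8.09 = 0, giving x = 0.338 V (positive root), so V_SG = 1.44 V.
I_D = (V_DD − V_SG)/R = (9.19 − 1.44) / 38.8 = 0.2 mA.

V_SG = 1.44 V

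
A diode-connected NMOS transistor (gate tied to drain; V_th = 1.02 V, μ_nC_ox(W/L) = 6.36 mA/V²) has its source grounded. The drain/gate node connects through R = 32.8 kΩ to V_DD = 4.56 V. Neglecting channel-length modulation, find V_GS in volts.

With gate tied to drain, V_GS = V_DS ≥ V_GS − V_th, so the device is in saturation.
KCL at the drain: ½ k_n (V_GS − V_th)² = (V_DD − V_GS)/R.
Let x = V_GS − 1.02. Then 104 x² + x − 3.54 = 0, giving x = 0.179 V (positive root), so V_GS = 1.2 V.
I_D = (V_DD − V_GS)/R = (4.56 − 1.2) / 32.8 = 0.102 mA.

V_GS = 1.20 V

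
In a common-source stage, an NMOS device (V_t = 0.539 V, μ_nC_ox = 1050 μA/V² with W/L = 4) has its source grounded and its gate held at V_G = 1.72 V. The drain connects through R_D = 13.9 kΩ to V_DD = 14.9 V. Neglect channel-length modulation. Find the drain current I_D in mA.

I_D = 1.05 mA

V_GS = V_G = 1.72 V, so V_ov = 1.72 − 0.539 = 1.18 V.
k_n = μ_nC_ox · (W/L) = 4.2 mA/V².
Assume saturation: I_D = ½ k_n V_ov² = 0.5 × 4.2 × 1.18² = 2.93 mA, giving V_DS = V_DD − I_D R_D = 14.9 − 2.93 × 13.9 = -25.8 V.
But -25.8 V < V_ov = 1.18 V, so the device is actually in triode.
In triode I_D = k_n[V_ov V_DS − ½ V_DS²] and I_D = (V_DD − V_DS)/R_D. Equating: 29.2 V_DS² − 69.95 V_DS + 14.9 = 0, giving V_DS = 0.236 V (the root below V_ov).
I_D = (14.9 − 0.236) / 13.9 = 1.05 mA.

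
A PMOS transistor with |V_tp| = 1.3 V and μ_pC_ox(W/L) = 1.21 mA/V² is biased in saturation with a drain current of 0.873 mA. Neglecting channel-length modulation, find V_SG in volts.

V_SG = 2.50 V

In saturation I_D = ½ k_p (V_SG − |V_tp|)², so V_SG − |V_tp| = √(2 I_D / k_p) = √(2 × 0.873 / 1.21) = 1.2 V.
V_SG = 1.3 + 1.2 = 2.5 V.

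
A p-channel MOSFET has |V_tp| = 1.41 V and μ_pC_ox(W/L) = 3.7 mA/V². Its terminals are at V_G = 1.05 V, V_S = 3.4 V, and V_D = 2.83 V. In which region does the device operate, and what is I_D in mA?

Triode; I_D = 1.38 mA

V_SG = V_S − V_G = 3.4 − 1.05 = 2.35 V; V_SD = V_S − V_D = 3.4 − 2.83 = 0.57 V.
V_ov = V_SG − |V_tp| = 2.35 − 1.41 = 0.94 V.
Since V_SD = 0.57 V < V_ov = 0.94 V, the device is in the triode region.
I_D = k_p [V_ov · V_SD − ½ V_SD²] = 3.7 × [0.94 × 0.57 − 0.5 × 0.57²] = 1.38 mA.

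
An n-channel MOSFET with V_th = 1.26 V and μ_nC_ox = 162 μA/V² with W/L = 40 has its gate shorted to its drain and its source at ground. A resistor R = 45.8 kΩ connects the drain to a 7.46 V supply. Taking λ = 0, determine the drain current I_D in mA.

I_D = 0.131 mA

With gate tied to drain, V_GS = V_DS ≥ V_GS − V_th, so the device is in saturation.
k_n = μ_nC_ox · (W/L) = 6.48 mA/V².
KCL at the drain: ½ k_n (V_GS − V_th)² = (V_DD − V_GS)/R.
Let x = V_GS − 1.26. Then 148 x² + x − 6.2 = 0, giving x = 0.201 V (positive root), so V_GS = 1.46 V.
I_D = (V_DD − V_GS)/R = (7.46 − 1.46) / 45.8 = 0.131 mA.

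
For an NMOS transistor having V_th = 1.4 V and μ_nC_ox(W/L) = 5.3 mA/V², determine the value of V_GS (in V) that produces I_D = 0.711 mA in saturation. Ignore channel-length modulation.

V_GS = 1.92 V

In saturation I_D = ½ k_n (V_GS − V_th)², so V_GS − V_th = √(2 I_D / k_n) = √(2 × 0.711 / 5.3) = 0.518 V.
V_GS = 1.4 + 0.518 = 1.92 V.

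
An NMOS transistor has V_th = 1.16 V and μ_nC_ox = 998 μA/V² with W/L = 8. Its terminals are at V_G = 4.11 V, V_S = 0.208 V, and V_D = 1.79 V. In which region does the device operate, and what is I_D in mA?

Triode; I_D = 24.6 mA

V_GS = V_G − V_S = 4.11 − 0.208 = 3.9 V; V_DS = V_D − V_S = 1.79 − 0.208 = 1.58 V.
k_n = μ_nC_ox · (W/L) = 7.984 mA/V².
V_ov = V_GS − V_th = 3.9 − 1.16 = 2.74 V.
Since V_DS = 1.58 V < V_ov = 2.74 V, the device is in the triode region.
I_D = k_n [V_ov · V_DS − ½ V_DS²] = 7.984 × [2.74 × 1.58 − 0.5 × 1.58²] = 24.6 mA.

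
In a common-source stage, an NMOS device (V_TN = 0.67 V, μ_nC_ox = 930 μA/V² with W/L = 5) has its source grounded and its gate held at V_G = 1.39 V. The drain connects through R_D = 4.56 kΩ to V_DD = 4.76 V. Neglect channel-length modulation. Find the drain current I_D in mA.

I_D = 0.958 mA

V_GS = V_G = 1.39 V, so V_ov = 1.39 − 0.67 = 0.72 V.
k_n = μ_nC_ox · (W/L) = 4.65 mA/V².
Assume saturation: I_D = ½ k_n V_ov² = 0.5 × 4.65 × 0.72² = 1.21 mA, giving V_DS = V_DD − I_D R_D = 4.76 − 1.21 × 4.56 = -0.736 V.
But -0.736 V < V_ov = 0.72 V, so the device is actually in triode.
In triode I_D = k_n[V_ov V_DS − ½ V_DS²] and I_D = (V_DD − V_DS)/R_D. Equating: 10.6 V_DS² − 16.27 V_DS + 4.76 = 0, giving V_DS = 0.394 V (the root below V_ov).
I_D = (4.76 − 0.394) / 4.56 = 0.958 mA.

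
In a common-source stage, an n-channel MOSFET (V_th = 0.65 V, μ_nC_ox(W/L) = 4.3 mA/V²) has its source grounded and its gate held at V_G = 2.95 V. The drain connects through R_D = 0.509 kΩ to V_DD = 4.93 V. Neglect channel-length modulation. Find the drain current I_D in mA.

I_D = 7.73 mA

V_GS = V_G = 2.95 V, so V_ov = 2.95 − 0.65 = 2.3 V.
Assume saturation: I_D = ½ k_n V_ov² = 0.5 × 4.3 × 2.3² = 11.4 mA, giving V_DS = V_DD − I_D R_D = 4.93 − 11.4 × 0.509 = -0.859 V.
But -0.859 V < V_ov = 2.3 V, so the device is actually in triode.
In triode I_D = k_n[V_ov V_DS − ½ V_DS²] and I_D = (V_DD − V_DS)/R_D. Equating: 1.09 V_DS² − 6.034 V_DS + 4.93 = 0, giving V_DS = 0.997 V (the root below V_ov).
I_D = (4.93 − 0.997) / 0.509 = 7.73 mA.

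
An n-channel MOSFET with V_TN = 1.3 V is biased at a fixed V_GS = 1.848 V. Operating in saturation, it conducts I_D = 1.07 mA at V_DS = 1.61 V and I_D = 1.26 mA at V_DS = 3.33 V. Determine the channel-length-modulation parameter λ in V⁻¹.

With V_GS fixed, I_D ∝ (1 + λ V_DS) in saturation, so I_D2/I_D1 = (1 + λ V_DS2)/(1 + λ V_DS1).
1.26/1.07 = 1.178 = (1 + 3.33 λ)/(1 + 1.61 λ).
Solving: λ (I_D1 V_DS2 − I_D2 V_DS1) = I_D2 − I_D1, so λ = (1.26 − 1.07) / (1.07 × 3.33 − 1.26 × 1.61) = 0.19 / 1.53 = 0.124 V⁻¹.

λ = 0.124 V⁻¹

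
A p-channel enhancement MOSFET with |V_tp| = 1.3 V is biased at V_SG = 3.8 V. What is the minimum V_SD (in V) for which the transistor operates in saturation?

V_SD,sat = 2.50 V

The boundary between triode and saturation is V_SD = V_SG − |V_tp| = V_ov.
V_ov = 3.8 − 1.3 = 2.5 V.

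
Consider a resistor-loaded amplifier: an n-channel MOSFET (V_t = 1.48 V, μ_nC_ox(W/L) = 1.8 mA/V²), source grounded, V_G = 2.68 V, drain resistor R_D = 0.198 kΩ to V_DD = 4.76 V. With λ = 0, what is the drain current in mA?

V_GS = V_G = 2.68 V, so V_ov = 2.68 − 1.48 = 1.2 V.
Assume saturation: I_D = ½ k_n V_ov² = 0.5 × 1.8 × 1.2² = 1.3 mA, giving V_DS = V_DD − I_D R_D = 4.76 − 1.3 × 0.198 = 4.5 V.
V_DS = 4.5 V ≥ V_ov = 1.2 V, confirming saturation.

I_D = 1.30 mA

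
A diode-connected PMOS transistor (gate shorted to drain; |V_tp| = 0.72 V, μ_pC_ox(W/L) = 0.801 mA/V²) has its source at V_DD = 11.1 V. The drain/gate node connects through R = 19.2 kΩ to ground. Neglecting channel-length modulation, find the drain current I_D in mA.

I_D = 0.483 mA

With gate tied to drain, V_SG = V_SD ≥ V_SG − |V_tp|, so the device is in saturation.
KCL at the drain: ½ k_p (V_SG − |V_tp|)² = (V_DD − V_SG)/R.
Let x = V_SG − 0.72. Then 7.69 x² + x − 10.38 = 0, giving x = 1.1 V (positive root), so V_SG = 1.82 V.
I_D = (V_DD − V_SG)/R = (11.1 − 1.82) / 19.2 = 0.483 mA.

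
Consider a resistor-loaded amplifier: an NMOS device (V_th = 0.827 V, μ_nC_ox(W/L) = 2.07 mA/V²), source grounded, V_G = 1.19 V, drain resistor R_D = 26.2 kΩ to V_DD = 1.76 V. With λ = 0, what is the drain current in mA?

I_D = 0.0635 mA

V_GS = V_G = 1.19 V, so V_ov = 1.19 − 0.827 = 0.363 V.
Assume saturation: I_D = ½ k_n V_ov² = 0.5 × 2.07 × 0.363² = 0.136 mA, giving V_DS = V_DD − I_D R_D = 1.76 − 0.136 × 26.2 = -1.81 V.
But -1.81 V < V_ov = 0.363 V, so the device is actually in triode.
In triode I_D = k_n[V_ov V_DS − ½ V_DS²] and I_D = (V_DD − V_DS)/R_D. Equating: 27.1 V_DS² − 20.69 V_DS + 1.76 = 0, giving V_DS = 0.0976 V (the root below V_ov).
I_D = (1.76 − 0.0976) / 26.2 = 0.0635 mA.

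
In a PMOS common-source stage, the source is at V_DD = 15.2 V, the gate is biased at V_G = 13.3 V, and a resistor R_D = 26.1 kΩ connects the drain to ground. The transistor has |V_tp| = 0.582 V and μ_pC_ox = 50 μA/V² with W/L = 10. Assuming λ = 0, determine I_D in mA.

I_D = 0.434 mA

V_SG = V_DD − V_G = 15.2 − 13.3 = 1.9 V, so V_ov = 1.9 − 0.582 = 1.32 V.
k_p = μ_pC_ox · (W/L) = 0.5 mA/V².
Assume saturation: I_D = ½ k_p V_ov² = 0.5 × 0.5 × 1.32² = 0.434 mA, giving V_SD = V_DD − I_D R_D = 15.2 − 0.434 × 26.1 = 3.87 V.
V_SD = 3.87 V ≥ V_ov = 1.32 V, confirming saturation.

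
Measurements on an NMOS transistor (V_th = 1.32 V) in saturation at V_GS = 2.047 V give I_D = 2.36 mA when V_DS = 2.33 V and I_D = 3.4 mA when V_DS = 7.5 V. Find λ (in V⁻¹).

λ = 0.106 V⁻¹

With V_GS fixed, I_D ∝ (1 + λ V_DS) in saturation, so I_D2/I_D1 = (1 + λ V_DS2)/(1 + λ V_DS1).
3.4/2.36 = 1.441 = (1 + 7.5 λ)/(1 + 2.33 λ).
Solving: λ (I_D1 V_DS2 − I_D2 V_DS1) = I_D2 − I_D1, so λ = (3.4 − 2.36) / (2.36 × 7.5 − 3.4 × 2.33) = 1.04 / 9.78 = 0.106 V⁻¹.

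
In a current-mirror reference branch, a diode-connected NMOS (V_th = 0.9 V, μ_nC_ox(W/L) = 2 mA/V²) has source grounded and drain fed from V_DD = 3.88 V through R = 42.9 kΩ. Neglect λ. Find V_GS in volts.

V_GS = 1.15 V

With gate tied to drain, V_GS = V_DS ≥ V_GS − V_th, so the device is in saturation.
KCL at the drain: ½ k_n (V_GS − V_th)² = (V_DD − V_GS)/R.
Let x = V_GS − 0.9. Then 42.9 x² + x − 2.98 = 0, giving x = 0.252 V (positive root), so V_GS = 1.15 V.
I_D = (V_DD − V_GS)/R = (3.88 − 1.15) / 42.9 = 0.0636 mA.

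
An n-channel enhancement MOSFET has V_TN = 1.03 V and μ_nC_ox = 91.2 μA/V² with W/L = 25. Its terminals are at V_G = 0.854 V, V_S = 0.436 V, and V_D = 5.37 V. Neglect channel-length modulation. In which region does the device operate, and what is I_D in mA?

V_GS = V_G − V_S = 0.854 − 0.436 = 0.418 V; V_DS = V_D − V_S = 5.37 − 0.436 = 4.93 V.
V_GS = 0.418 V < V_TN = 1.03 V, so the transistor is in cutoff.

Cutoff; I_D = 0 mA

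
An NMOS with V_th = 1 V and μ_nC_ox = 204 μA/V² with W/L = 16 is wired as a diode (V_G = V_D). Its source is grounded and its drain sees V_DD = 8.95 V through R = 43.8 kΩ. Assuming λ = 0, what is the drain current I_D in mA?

I_D = 0.174 mA

With gate tied to drain, V_GS = V_DS ≥ V_GS − V_th, so the device is in saturation.
k_n = μ_nC_ox · (W/L) = 3.264 mA/V².
KCL at the drain: ½ k_n (V_GS − V_th)² = (V_DD − V_GS)/R.
Let x = V_GS − 1. Then 71.5 x² + x − 7.95 = 0, giving x = 0.327 V (positive root), so V_GS = 1.33 V.
I_D = (V_DD − V_GS)/R = (8.95 − 1.33) / 43.8 = 0.174 mA.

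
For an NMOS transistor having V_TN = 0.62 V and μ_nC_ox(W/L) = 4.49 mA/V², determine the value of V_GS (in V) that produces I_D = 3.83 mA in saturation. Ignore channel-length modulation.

In saturation I_D = ½ k_n (V_GS − V_TN)², so V_GS − V_TN = √(2 I_D / k_n) = √(2 × 3.83 / 4.49) = 1.31 V.
V_GS = 0.62 + 1.31 = 1.93 V.

V_GS = 1.93 V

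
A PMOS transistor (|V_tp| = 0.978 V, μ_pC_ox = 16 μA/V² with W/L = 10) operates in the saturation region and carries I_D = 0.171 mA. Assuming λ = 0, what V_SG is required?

V_SG = 2.44 V

k_p = μ_pC_ox · (W/L) = 0.16 mA/V².
In saturation I_D = ½ k_p (V_SG − |V_tp|)², so V_SG − |V_tp| = √(2 I_D / k_p) = √(2 × 0.171 / 0.16) = 1.46 V.
V_SG = 0.978 + 1.46 = 2.44 V.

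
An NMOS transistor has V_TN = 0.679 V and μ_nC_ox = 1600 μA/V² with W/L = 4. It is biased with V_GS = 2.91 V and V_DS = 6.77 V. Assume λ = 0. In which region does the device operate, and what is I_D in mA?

k_n = μ_nC_ox · (W/L) = 6.4 mA/V².
V_ov = V_GS − V_TN = 2.91 − 0.679 = 2.23 V.
Since V_DS = 6.77 V ≥ V_ov = 2.23 V, the device is in saturation.
I_D = ½ k_n V_ov² = 0.5 × 6.4 × 2.23² = 15.9 mA.

Saturation; I_D = 15.9 mA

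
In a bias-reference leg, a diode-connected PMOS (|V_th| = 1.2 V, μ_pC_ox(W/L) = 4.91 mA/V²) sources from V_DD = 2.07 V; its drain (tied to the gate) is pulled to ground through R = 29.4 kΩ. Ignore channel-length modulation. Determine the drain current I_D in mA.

With gate tied to drain, V_SG = V_SD ≥ V_SG − |V_th|, so the device is in saturation.
KCL at the drain: ½ k_p (V_SG − |V_th|)² = (V_DD − V_SG)/R.
Let x = V_SG − 1.2. Then 72.2 x² + x − 0.87 = 0, giving x = 0.103 V (positive root), so V_SG = 1.3 V.
I_D = (V_DD − V_SG)/R = (2.07 − 1.3) / 29.4 = 0.0261 mA.

I_D = 0.0261 mA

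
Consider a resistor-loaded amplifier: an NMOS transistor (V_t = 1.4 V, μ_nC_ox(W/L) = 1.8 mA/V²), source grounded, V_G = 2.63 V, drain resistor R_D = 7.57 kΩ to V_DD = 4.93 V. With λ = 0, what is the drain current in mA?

V_GS = V_G = 2.63 V, so V_ov = 2.63 − 1.4 = 1.23 V.
Assume saturation: I_D = ½ k_n V_ov² = 0.5 × 1.8 × 1.23² = 1.36 mA, giving V_DS = V_DD − I_D R_D = 4.93 − 1.36 × 7.57 = -5.38 V.
But -5.38 V < V_ov = 1.23 V, so the device is actually in triode.
In triode I_D = k_n[V_ov V_DS − ½ V_DS²] and I_D = (V_DD − V_DS)/R_D. Equating: 6.81 V_DS² − 17.76 V_DS + 4.93 = 0, giving V_DS = 0.316 V (the root below V_ov).
I_D = (4.93 − 0.316) / 7.57 = 0.61 mA.

I_D = 0.610 mA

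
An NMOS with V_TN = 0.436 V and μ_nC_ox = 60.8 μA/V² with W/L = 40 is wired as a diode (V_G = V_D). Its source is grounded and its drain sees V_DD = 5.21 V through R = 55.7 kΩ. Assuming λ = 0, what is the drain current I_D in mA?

With gate tied to drain, V_GS = V_DS ≥ V_GS − V_TN, so the device is in saturation.
k_n = μ_nC_ox · (W/L) = 2.432 mA/V².
KCL at the drain: ½ k_n (V_GS − V_TN)² = (V_DD − V_GS)/R.
Let x = V_GS − 0.436. Then 67.7 x² + x − 4.774 = 0, giving x = 0.258 V (positive root), so V_GS = 0.694 V.
I_D = (V_DD − V_GS)/R = (5.21 − 0.694) / 55.7 = 0.0811 mA.

I_D = 0.0811 mA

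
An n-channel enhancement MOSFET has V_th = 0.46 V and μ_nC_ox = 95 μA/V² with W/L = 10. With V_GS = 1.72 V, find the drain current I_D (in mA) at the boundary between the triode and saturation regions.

I_D = 0.754 mA

At the boundary V_DS = V_ov = V_GS − V_th = 1.72 − 0.46 = 1.26 V.
k_n = μ_nC_ox · (W/L) = 0.95 mA/V².
I_D = ½ k_n V_ov² = 0.5 × 0.95 × 1.26² = 0.754 mA.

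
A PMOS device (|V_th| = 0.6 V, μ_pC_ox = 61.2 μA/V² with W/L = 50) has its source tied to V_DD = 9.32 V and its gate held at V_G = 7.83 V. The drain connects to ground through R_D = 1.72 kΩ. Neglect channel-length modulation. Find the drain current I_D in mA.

V_SG = V_DD − V_G = 9.32 − 7.83 = 1.49 V, so V_ov = 1.49 − 0.6 = 0.89 V.
k_p = μ_pC_ox · (W/L) = 3.06 mA/V².
Assume saturation: I_D = ½ k_p V_ov² = 0.5 × 3.06 × 0.89² = 1.21 mA, giving V_SD = V_DD − I_D R_D = 9.32 − 1.21 × 1.72 = 7.24 V.
V_SD = 7.24 V ≥ V_ov = 0.89 V, confirming saturation.

I_D = 1.21 mA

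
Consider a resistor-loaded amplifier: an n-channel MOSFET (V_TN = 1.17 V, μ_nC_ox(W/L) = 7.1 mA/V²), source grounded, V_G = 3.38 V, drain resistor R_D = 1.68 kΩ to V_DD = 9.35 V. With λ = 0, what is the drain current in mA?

I_D = 5.34 mA

V_GS = V_G = 3.38 V, so V_ov = 3.38 − 1.17 = 2.21 V.
Assume saturation: I_D = ½ k_n V_ov² = 0.5 × 7.1 × 2.21² = 17.3 mA, giving V_DS = V_DD − I_D R_D = 9.35 − 17.3 × 1.68 = -19.8 V.
But -19.8 V < V_ov = 2.21 V, so the device is actually in triode.
In triode I_D = k_n[V_ov V_DS − ½ V_DS²] and I_D = (V_DD − V_DS)/R_D. Equating: 5.96 V_DS² − 27.36 V_DS + 9.35 = 0, giving V_DS = 0.372 V (the root below V_ov).
I_D = (9.35 − 0.372) / 1.68 = 5.34 mA.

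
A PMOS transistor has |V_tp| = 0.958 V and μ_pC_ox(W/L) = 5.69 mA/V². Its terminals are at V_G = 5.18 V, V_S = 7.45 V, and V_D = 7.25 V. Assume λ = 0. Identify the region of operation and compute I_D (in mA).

V_SG = V_S − V_G = 7.45 − 5.18 = 2.27 V; V_SD = V_S − V_D = 7.45 − 7.25 = 0.2 V.
V_ov = V_SG − |V_tp| = 2.27 − 0.958 = 1.31 V.
Since V_SD = 0.2 V < V_ov = 1.31 V, the device is in the triode region.
I_D = k_p [V_ov · V_SD − ½ V_SD²] = 5.69 × [1.31 × 0.2 − 0.5 × 0.2²] = 1.38 mA.

Triode; I_D = 1.38 mA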